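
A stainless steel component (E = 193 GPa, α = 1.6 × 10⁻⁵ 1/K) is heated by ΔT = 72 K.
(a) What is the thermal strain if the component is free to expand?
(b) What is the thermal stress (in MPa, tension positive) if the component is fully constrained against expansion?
(a) Free thermal strain ε_th = α·ΔT = (1.6 × 10⁻⁵) × 72 = 0.001152
(b) Fully constrained, the expansion is suppressed, so σ = -E·α·ΔT. Convert E = 193 GPa = 1.93 × 10¹¹ Pa.
  σ = -(1.93 × 10¹¹) × (1.6 × 10⁻⁵) × 72 = -2.223 × 10⁸ Pa = -222.3 MPa (compressive)
Final answer: (a) ε_th = 0.001152, (b) σ = -222.3 MPa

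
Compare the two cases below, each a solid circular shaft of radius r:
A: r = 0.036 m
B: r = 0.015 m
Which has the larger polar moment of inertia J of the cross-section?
Model: a solid circular shaft of radius r, so J = (π·r^4) / 2 (SI units).
  A: J = (π × 0.036^4) / 2 = 2.638 × 10⁻⁶ m⁴
  B: J = (π × 0.015^4) / 2 = 7.952 × 10⁻⁸ m⁴
2.638 × 10⁻⁶ m⁴ > 7.952 × 10⁻⁸ m⁴, so A is larger.
Final answer: A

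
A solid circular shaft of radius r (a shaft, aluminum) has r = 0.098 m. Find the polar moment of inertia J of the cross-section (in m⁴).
Model: a solid circular shaft of radius r, so J = (π·r^4) / 2.
Substitute:
  J = (π × 0.098^4) / 2
  J = 0.0001449 m⁴
Final answer: J = 0.0001449 m⁴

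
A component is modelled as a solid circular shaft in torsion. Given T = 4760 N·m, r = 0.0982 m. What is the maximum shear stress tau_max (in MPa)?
Model: a solid circular shaft in torsion, so tau_max = (2·T) / (π·r^3).
Substitute:
  tau_max = (2 × 4760) / (π × 0.0982^3)
  tau_max = 3.2 × 10⁶ Pa
Convert: tau_max = 3.2 × 10⁶ Pa = 3.2 MPa
Final answer: tau_max = 3.2 MPa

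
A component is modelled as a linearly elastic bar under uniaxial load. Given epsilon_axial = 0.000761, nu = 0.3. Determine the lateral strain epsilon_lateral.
Model: a linearly elastic bar under uniaxial load, so epsilon_lateral = -nu·epsilon_axial.
Substitute:
  epsilon_lateral = -(0.3 × 0.000761)
  epsilon_lateral = -0.0002283
Final answer: epsilon_lateral = -0.0002283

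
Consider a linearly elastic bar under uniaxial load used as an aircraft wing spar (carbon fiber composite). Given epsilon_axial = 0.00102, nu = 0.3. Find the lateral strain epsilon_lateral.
Model: a linearly elastic bar under uniaxial load, so epsilon_lateral = -nu·epsilon_axial.
Substitute:
  epsilon_lateral = -(0.3 × 0.00102)
  epsilon_lateral = -0.000306
Final answer: epsilon_lateral = -0.000306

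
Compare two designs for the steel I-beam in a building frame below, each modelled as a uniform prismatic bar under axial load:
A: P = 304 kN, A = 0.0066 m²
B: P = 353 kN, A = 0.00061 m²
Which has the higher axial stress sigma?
Model: a uniform prismatic bar under axial load, so sigma = P / A (SI units).
  A: sigma = 304000 / 0.0066 = 4.606 × 10⁷ Pa = 46.06 MPa
  B: sigma = 353000 / 0.00061 = 5.787 × 10⁸ Pa = 578.7 MPa
578.7 MPa > 46.06 MPa, so B is larger.
Final answer: B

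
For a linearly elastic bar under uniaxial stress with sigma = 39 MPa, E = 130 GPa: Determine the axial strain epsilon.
Model: a linearly elastic bar under uniaxial stress, so epsilon = sigma / E.
Convert to SI units:
  sigma = 39 MPa = 3.9 × 10⁷ Pa
  E = 130 GPa = 1.3 × 10¹¹ Pa
Substitute:
  epsilon = (3.9 × 10⁷) / (1.3 × 10¹¹)
  epsilon = 0.0003
Final answer: epsilon = 0.0003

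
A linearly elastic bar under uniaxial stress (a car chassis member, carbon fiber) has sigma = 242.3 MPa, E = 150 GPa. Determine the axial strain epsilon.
Model: a linearly elastic bar under uniaxial stress, so epsilon = sigma / E.
Convert to SI units:
  sigma = 242.3 MPa = 2.423 × 10⁸ Pa
  E = 150 GPa = 1.5 × 10¹¹ Pa
Substitute:
  epsilon = (2.423 × 10⁸) / (1.5 × 10¹¹)
  epsilon = 0.001615
Final answer: epsilon = 0.001615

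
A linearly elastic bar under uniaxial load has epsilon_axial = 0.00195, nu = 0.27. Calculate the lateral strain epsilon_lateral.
Model: a linearly elastic bar under uniaxial load, so epsilon_lateral = -nu·epsilon_axial.
Substitute:
  epsilon_lateral = -(0.27 × 0.00195)
  epsilon_lateral = -0.0005265
Final answer: epsilon_lateral = -0.0005265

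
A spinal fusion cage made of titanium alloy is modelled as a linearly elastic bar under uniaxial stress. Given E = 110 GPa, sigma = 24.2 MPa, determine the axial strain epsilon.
Model: a linearly elastic bar under uniaxial stress, so sigma = E·epsilon.
Solve for epsilon: epsilon = sigma / E.
Convert to SI units:
  E = 110 GPa = 1.1 × 10¹¹ Pa
  sigma = 24.2 MPa = 2.42 × 10⁷ Pa
Substitute:
  epsilon = (2.42 × 10⁷) / (1.1 × 10¹¹)
  epsilon = 0.00022
Final answer: epsilon = 0.00022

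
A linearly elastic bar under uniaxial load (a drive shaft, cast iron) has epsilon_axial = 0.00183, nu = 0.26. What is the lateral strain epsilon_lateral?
Model: a linearly elastic bar under uniaxial load, so epsilon_lateral = -nu·epsilon_axial.
Substitute:
  epsilon_lateral = -(0.26 × 0.00183)
  epsilon_lateral = -0.0004758
Final answer: epsilon_lateral = -0.0004758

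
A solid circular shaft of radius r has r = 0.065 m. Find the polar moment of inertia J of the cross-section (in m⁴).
Model: a solid circular shaft of radius r, so J = (π·r^4) / 2.
Substitute:
  J = (π × 0.065^4) / 2
  J = 2.804 × 10⁻⁵ m⁴
Final answer: J = 2.804 × 10⁻⁵ m⁴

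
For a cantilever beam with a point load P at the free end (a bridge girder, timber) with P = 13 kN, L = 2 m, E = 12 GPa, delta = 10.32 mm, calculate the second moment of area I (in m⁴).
Model: a cantilever beam with a point load P at the free end, so delta = (P·L^3) / (3·E·I).
Solve for I: I = (P·L^3) / (3·delta·E).
Convert to SI units:
  P = 13 kN = 13000 N
  E = 12 GPa = 1.2 × 10¹⁰ Pa
  delta = 10.32 mm = 0.01032 m
Substitute:
  I = (13000 × 2^3) / (3 × 0.01032 × (1.2 × 10¹⁰))
  I = 0.0002799 m⁴
Final answer: I = 0.0002799 m⁴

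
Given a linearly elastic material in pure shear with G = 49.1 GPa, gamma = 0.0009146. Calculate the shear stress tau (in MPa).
Model: a linearly elastic material in pure shear, so tau = G·gamma.
Convert to SI units:
  G = 49.1 GPa = 4.91 × 10¹⁰ Pa
Substitute:
  tau = (4.91 × 10¹⁰) × 0.0009146
  tau = 4.491 × 10⁷ Pa
Convert: tau = 4.491 × 10⁷ Pa = 44.91 MPa
Final answer: tau = 44.91 MPa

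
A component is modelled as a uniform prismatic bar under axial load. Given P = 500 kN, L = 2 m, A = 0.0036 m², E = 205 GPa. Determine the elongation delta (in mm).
Model: a uniform prismatic bar under axial load, so delta = (P·L) / (A·E).
Convert to SI units:
  P = 500 kN = 500000 N
  E = 205 GPa = 2.05 × 10¹¹ Pa
Substitute:
  delta = (500000 × 2) / (0.0036 × (2.05 × 10¹¹))
  delta = 0.001355 m
Convert: delta = 0.001355 m = 1.355 mm
Final answer: delta = 1.355 mm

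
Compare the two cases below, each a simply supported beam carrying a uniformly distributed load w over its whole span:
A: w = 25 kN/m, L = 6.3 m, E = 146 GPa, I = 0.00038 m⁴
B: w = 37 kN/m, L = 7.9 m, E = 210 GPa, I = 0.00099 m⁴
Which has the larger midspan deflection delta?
Model: a simply supported beam carrying a uniformly distributed load w over its whole span, so delta = (5·w·L^4) / (384·E·I) (SI units).
  A: delta = (5 × 25000 × 6.3^4) / (384 × (1.46 × 10¹¹) × 0.00038) = 0.009243 m = 9.243 mm
  B: delta = (5 × 37000 × 7.9^4) / (384 × (2.1 × 10¹¹) × 0.00099) = 0.009026 m = 9.026 mm
9.243 mm > 9.026 mm, so A is larger.
Final answer: A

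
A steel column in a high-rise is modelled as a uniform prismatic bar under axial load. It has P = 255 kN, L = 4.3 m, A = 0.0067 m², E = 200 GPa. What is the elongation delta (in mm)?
Model: a uniform prismatic bar under axial load, so delta = (P·L) / (A·E).
Convert to SI units:
  P = 255 kN = 255000 N
  E = 200 GPa = 2 × 10¹¹ Pa
Substitute:
  delta = (255000 × 4.3) / (0.0067 × (2 × 10¹¹))
  delta = 0.0008183 m
Convert: delta = 0.0008183 m = 0.8183 mm
Final answer: delta = 0.8183 mm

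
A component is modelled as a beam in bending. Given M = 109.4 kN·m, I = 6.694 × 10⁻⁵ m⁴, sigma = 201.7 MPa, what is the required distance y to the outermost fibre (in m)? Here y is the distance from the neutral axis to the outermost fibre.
Model: a beam in bending, so sigma = (M·y) / I.
Solve for y: y = (sigma·I) / M.
Convert to SI units:
  M = 109.4 kN·m = 109400 N·m
  sigma = 201.7 MPa = 2.017 × 10⁸ Pa
Substitute:
  y = ((2.017 × 10⁸) × (6.694 × 10⁻⁵)) / 109400
  y = 0.1234 m
Final answer: y = 0.1234 m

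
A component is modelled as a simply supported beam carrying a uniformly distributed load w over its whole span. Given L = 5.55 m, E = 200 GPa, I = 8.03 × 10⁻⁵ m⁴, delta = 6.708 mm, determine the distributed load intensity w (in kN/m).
Model: a simply supported beam carrying a uniformly distributed load w over its whole span, so delta = (5·w·L^4) / (384·E·I).
Solve for w: w = (384·delta·E·I) / (5·L^4).
Convert to SI units:
  E = 200 GPa = 2 × 10¹¹ Pa
  delta = 6.708 mm = 0.006708 m
Substitute:
  w = (384 × 0.006708 × (2 × 10¹¹) × (8.03 × 10⁻⁵)) / (5 × 5.55^4)
  w = 8720 N/m
Convert: w = 8720 N/m = 8.72 kN/m
Final answer: w = 8.72 kN/m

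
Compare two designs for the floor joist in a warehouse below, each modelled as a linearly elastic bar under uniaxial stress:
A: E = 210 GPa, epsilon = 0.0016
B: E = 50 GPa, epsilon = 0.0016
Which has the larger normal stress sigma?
Model: a linearly elastic bar under uniaxial stress, so sigma = E·epsilon (SI units).
  A: sigma = (2.1 × 10¹¹) × 0.0016 = 3.36 × 10⁸ Pa = 336 MPa
  B: sigma = (5 × 10¹⁰) × 0.0016 = 8 × 10⁷ Pa = 80 MPa
336 MPa > 80 MPa, so A is larger.
Final answer: A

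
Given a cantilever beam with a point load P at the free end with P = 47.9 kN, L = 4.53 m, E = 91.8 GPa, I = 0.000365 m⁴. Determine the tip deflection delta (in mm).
Model: a cantilever beam with a point load P at the free end, so delta = (P·L^3) / (3·E·I).
Convert to SI units:
  P = 47.9 kN = 47900 N
  E = 91.8 GPa = 9.18 × 10¹⁰ Pa
Substitute:
  delta = (47900 × 4.53^3) / (3 × (9.18 × 10¹⁰) × 0.000365)
  delta = 0.0443 m
Convert: delta = 0.0443 m = 44.3 mm
Final answer: delta = 44.3 mm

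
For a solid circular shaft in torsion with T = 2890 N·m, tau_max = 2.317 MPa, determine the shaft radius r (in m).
Model: a solid circular shaft in torsion, so tau_max = (2·T) / (π·r^3).
Solve for r: r = ((2·T) / (π·tau_max))^(1/3).
Convert to SI units:
  tau_max = 2.317 MPa = 2.317 × 10⁶ Pa
Substitute:
  r = ((2 × 2890) / (π × (2.317 × 10⁶)))^(1/3)
  r = 0.0926 m
Final answer: r = 0.0926 m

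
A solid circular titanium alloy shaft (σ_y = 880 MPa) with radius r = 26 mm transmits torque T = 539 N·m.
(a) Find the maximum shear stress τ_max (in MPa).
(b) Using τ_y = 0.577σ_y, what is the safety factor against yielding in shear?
(a) For a solid circular shaft, τ_max = T·r/J with J = π·r^4/2, i.e. τ_max = 2·T / (π·r^3). Convert r = 26 mm = 0.026 m.
  τ_max = (2 × 539) / (π × 0.026^3) = 1.952 × 10⁷ Pa = 19.52 MPa
(b) τ_y = 0.577 × 880 = 507.76 MPa
  SF = τ_y/τ_max = 507.76 / 19.52 = 26.01
Final answer: (a) τ_max = 19.52 MPa, (b) SF = 26.01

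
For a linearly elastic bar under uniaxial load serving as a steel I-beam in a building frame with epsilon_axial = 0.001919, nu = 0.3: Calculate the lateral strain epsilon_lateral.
Model: a linearly elastic bar under uniaxial load, so epsilon_lateral = -nu·epsilon_axial.
Substitute:
  epsilon_lateral = -(0.3 × 0.001919)
  epsilon_lateral = -0.0005757
Final answer: epsilon_lateral = -0.0005757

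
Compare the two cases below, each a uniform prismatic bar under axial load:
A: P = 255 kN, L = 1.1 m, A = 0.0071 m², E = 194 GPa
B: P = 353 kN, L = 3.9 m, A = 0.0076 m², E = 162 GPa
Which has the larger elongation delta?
Model: a uniform prismatic bar under axial load, so delta = (P·L) / (A·E) (SI units).
  A: delta = (255000 × 1.1) / (0.0071 × (1.94 × 10¹¹)) = 0.0002036 m = 0.2036 mm
  B: delta = (353000 × 3.9) / (0.0076 × (1.62 × 10¹¹)) = 0.001118 m = 1.118 mm
1.118 mm > 0.2036 mm, so B is larger.
Final answer: B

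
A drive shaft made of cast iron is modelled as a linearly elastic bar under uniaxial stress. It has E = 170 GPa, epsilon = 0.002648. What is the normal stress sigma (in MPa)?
Model: a linearly elastic bar under uniaxial stress, so sigma = E·epsilon.
Convert to SI units:
  E = 170 GPa = 1.7 × 10¹¹ Pa
Substitute:
  sigma = (1.7 × 10¹¹) × 0.002648
  sigma = 4.502 × 10⁸ Pa
Convert: sigma = 4.502 × 10⁸ Pa = 450.2 MPa
Final answer: sigma = 450.2 MPa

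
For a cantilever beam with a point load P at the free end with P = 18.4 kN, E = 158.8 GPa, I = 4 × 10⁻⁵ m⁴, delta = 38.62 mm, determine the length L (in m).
Model: a cantilever beam with a point load P at the free end, so delta = (P·L^3) / (3·E·I).
Solve for L: L = ((3·delta·E·I) / P)^(1/3).
Convert to SI units:
  P = 18.4 kN = 18400 N
  E = 158.8 GPa = 1.588 × 10¹¹ Pa
  delta = 38.62 mm = 0.03862 m
Substitute:
  L = ((3 × 0.03862 × (1.588 × 10¹¹) × (4 × 10⁻⁵)) / 18400)^(1/3)
  L = 3.42 m
Final answer: L = 3.42 m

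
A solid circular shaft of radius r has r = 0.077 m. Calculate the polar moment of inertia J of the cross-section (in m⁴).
Model: a solid circular shaft of radius r, so J = (π·r^4) / 2.
Substitute:
  J = (π × 0.077^4) / 2
  J = 5.522 × 10⁻⁵ m⁴
Final answer: J = 5.522 × 10⁻⁵ m⁴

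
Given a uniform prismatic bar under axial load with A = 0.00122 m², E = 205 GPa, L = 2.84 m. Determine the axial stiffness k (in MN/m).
Model: a uniform prismatic bar under axial load, so k = (A·E) / L.
Convert to SI units:
  E = 205 GPa = 2.05 × 10¹¹ Pa
Substitute:
  k = (0.00122 × (2.05 × 10¹¹)) / 2.84
  k = 8.806 × 10⁷ N/m
Convert: k = 8.806 × 10⁷ N/m = 88.06 MN/m
Final answer: k = 88.06 MN/m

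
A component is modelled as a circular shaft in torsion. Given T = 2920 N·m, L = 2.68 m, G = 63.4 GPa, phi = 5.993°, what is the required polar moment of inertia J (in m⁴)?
Model: a circular shaft in torsion, so phi = (T·L) / (G·J).
Solve for J: J = (T·L) / (phi·G).
Convert to SI units:
  G = 63.4 GPa = 6.34 × 10¹⁰ Pa
  phi = 5.993° = 0.1046 rad
Substitute:
  J = (2920 × 2.68) / (0.1046 × (6.34 × 10¹⁰))
  J = 1.18 × 10⁻⁶ m⁴
Final answer: J = 1.18 × 10⁻⁶ m⁴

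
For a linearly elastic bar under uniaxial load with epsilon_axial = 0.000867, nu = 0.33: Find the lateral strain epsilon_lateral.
Model: a linearly elastic bar under uniaxial load, so epsilon_lateral = -nu·epsilon_axial.
Substitute:
  epsilon_lateral = -(0.33 × 0.000867)
  epsilon_lateral = -0.0002861
Final answer: epsilon_lateral = -0.0002861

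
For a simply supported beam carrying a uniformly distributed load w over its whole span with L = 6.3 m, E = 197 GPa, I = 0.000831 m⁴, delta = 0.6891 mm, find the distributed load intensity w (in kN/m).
Model: a simply supported beam carrying a uniformly distributed load w over its whole span, so delta = (5·w·L^4) / (384·E·I).
Solve for w: w = (384·delta·E·I) / (5·L^4).
Convert to SI units:
  E = 197 GPa = 1.97 × 10¹¹ Pa
  delta = 0.6891 mm = 0.0006891 m
Substitute:
  w = (384 × 0.0006891 × (1.97 × 10¹¹) × 0.000831) / (5 × 6.3^4)
  w = 5500 N/m
Convert: w = 5500 N/m = 5.5 kN/m
Final answer: w = 5.5 kN/m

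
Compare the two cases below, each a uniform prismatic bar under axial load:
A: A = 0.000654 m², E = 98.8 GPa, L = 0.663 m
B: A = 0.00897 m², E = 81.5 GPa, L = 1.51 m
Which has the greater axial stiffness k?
Model: a uniform prismatic bar under axial load, so k = (A·E) / L (SI units).
  A: k = (0.000654 × (9.88 × 10¹⁰)) / 0.663 = 9.746 × 10⁷ N/m = 97.46 MN/m
  B: k = (0.00897 × (8.15 × 10¹⁰)) / 1.51 = 4.841 × 10⁸ N/m = 484.1 MN/m
484.1 MN/m > 97.46 MN/m, so B is larger.
Final answer: B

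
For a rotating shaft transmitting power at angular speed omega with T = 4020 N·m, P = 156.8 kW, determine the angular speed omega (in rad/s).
Model: a rotating shaft transmitting power at angular speed omega, so P = T·omega.
Solve for omega: omega = P / T.
Convert to SI units:
  P = 156.8 kW = 156800 W
Substitute:
  omega = 156800 / 4020
  omega = 39 rad/s
Final answer: omega = 39 rad/s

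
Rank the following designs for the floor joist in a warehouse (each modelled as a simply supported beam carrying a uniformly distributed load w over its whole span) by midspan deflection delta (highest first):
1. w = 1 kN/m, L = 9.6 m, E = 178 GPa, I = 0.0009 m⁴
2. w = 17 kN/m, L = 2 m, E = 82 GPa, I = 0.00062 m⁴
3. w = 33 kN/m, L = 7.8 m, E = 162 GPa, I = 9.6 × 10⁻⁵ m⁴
Model: a simply supported beam carrying a uniformly distributed load w over its whole span, so delta = (5·w·L^4) / (384·E·I) (SI units).
  Case 1: delta = (5 × 1000 × 9.6^4) / (384 × (1.78 × 10¹¹) × 0.0009) = 0.0006903 m = 0.6903 mm
  Case 2: delta = (5 × 17000 × 2^4) / (384 × (8.2 × 10¹⁰) × 0.00062) = 6.966 × 10⁻⁵ m = 0.06966 mm
  Case 3: delta = (5 × 33000 × 7.8^4) / (384 × (1.62 × 10¹¹) × (9.6 × 10⁻⁵)) = 0.1023 m = 102.3 mm
Ordering: 102.3 mm (case 3) > 0.6903 mm (case 1) > 0.06966 mm (case 2)
Final answer: 3, 1, 2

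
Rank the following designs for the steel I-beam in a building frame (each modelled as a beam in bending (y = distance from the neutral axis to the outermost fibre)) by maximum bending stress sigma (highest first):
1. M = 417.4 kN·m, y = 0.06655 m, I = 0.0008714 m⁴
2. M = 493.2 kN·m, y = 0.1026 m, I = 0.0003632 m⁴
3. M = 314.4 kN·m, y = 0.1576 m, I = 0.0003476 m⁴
Model: a beam in bending (y = distance from the neutral axis to the outermost fibre), so sigma = (M·y) / I (SI units).
  Case 1: sigma = (417400 × 0.06655) / 0.0008714 = 3.188 × 10⁷ Pa = 31.88 MPa
  Case 2: sigma = (493200 × 0.1026) / 0.0003632 = 1.393 × 10⁸ Pa = 139.3 MPa
  Case 3: sigma = (314400 × 0.1576) / 0.0003476 = 1.425 × 10⁸ Pa = 142.5 MPa
Ordering: 142.5 MPa (case 3) > 139.3 MPa (case 2) > 31.88 MPa (case 1)
Final answer: 3, 2, 1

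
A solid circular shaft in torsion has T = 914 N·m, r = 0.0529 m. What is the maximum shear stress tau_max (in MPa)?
Model: a solid circular shaft in torsion, so tau_max = (2·T) / (π·r^3).
Substitute:
  tau_max = (2 × 914) / (π × 0.0529^3)
  tau_max = 3.931 × 10⁶ Pa
Convert: tau_max = 3.931 × 10⁶ Pa = 3.931 MPa
Final answer: tau_max = 3.931 MPa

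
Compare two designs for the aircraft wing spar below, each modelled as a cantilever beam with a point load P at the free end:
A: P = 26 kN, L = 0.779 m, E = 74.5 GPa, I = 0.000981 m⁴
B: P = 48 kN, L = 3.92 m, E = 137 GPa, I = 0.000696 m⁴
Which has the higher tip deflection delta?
Model: a cantilever beam with a point load P at the free end, so delta = (P·L^3) / (3·E·I) (SI units).
  A: delta = (26000 × 0.779^3) / (3 × (7.45 × 10¹⁰) × 0.000981) = 5.606 × 10⁻⁵ m = 0.05606 mm
  B: delta = (48000 × 3.92^3) / (3 × (1.37 × 10¹¹) × 0.000696) = 0.01011 m = 10.11 mm
10.11 mm > 0.05606 mm, so B is larger.
Final answer: B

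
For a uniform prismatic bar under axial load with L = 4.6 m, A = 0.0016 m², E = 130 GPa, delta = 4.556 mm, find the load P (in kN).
Model: a uniform prismatic bar under axial load, so delta = (P·L) / (A·E).
Solve for P: P = (delta·A·E) / L.
Convert to SI units:
  E = 130 GPa = 1.3 × 10¹¹ Pa
  delta = 4.556 mm = 0.004556 m
Substitute:
  P = (0.004556 × 0.0016 × (1.3 × 10¹¹)) / 4.6
  P = 206000 N
Convert: P = 206000 N = 206 kN
Final answer: P = 206 kN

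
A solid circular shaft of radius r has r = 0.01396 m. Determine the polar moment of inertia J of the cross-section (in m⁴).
Model: a solid circular shaft of radius r, so J = (π·r^4) / 2.
Substitute:
  J = (π × 0.01396^4) / 2
  J = 5.966 × 10⁻⁸ m⁴
Final answer: J = 5.966 × 10⁻⁸ m⁴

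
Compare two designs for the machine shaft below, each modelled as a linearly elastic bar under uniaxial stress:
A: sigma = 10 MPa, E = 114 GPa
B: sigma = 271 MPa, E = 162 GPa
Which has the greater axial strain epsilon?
Model: a linearly elastic bar under uniaxial stress, so epsilon = sigma / E (SI units).
  A: epsilon = (1 × 10⁷) / (1.14 × 10¹¹) = 8.772 × 10⁻⁵
  B: epsilon = (2.71 × 10⁸) / (1.62 × 10¹¹) = 0.001673
0.001673 > 8.772 × 10⁻⁵, so B is larger.
Final answer: B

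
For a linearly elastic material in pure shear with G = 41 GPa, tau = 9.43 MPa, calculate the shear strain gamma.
Model: a linearly elastic material in pure shear, so tau = G·gamma.
Solve for gamma: gamma = tau / G.
Convert to SI units:
  G = 41 GPa = 4.1 × 10¹⁰ Pa
  tau = 9.43 MPa = 9.43 × 10⁶ Pa
Substitute:
  gamma = (9.43 × 10⁶) / (4.1 × 10¹⁰)
  gamma = 0.00023
Final answer: gamma = 0.00023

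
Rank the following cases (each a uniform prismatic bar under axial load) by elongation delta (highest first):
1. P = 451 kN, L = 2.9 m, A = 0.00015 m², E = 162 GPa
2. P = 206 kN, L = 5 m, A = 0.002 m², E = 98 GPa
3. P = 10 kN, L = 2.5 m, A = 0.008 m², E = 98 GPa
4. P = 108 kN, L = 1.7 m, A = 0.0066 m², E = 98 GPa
Model: a uniform prismatic bar under axial load, so delta = (P·L) / (A·E) (SI units).
  Case 1: delta = (451000 × 2.9) / (0.00015 × (1.62 × 10¹¹)) = 0.05382 m = 53.82 mm
  Case 2: delta = (206000 × 5) / (0.002 × (9.8 × 10¹⁰)) = 0.005255 m = 5.255 mm
  Case 3: delta = (10000 × 2.5) / (0.008 × (9.8 × 10¹⁰)) = 3.189 × 10⁻⁵ m = 0.03189 mm
  Case 4: delta = (108000 × 1.7) / (0.0066 × (9.8 × 10¹⁰)) = 0.0002839 m = 0.2839 mm
Ordering: 53.82 mm (case 1) > 5.255 mm (case 2) > 0.2839 mm (case 4) > 0.03189 mm (case 3)
Final answer: 1, 2, 4, 3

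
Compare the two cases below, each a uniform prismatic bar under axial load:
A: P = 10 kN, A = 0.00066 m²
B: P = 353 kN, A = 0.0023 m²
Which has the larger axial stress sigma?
Model: a uniform prismatic bar under axial load, so sigma = P / A (SI units).
  A: sigma = 10000 / 0.00066 = 1.515 × 10⁷ Pa = 15.15 MPa
  B: sigma = 353000 / 0.0023 = 1.535 × 10⁸ Pa = 153.5 MPa
153.5 MPa > 15.15 MPa, so B is larger.
Final answer: B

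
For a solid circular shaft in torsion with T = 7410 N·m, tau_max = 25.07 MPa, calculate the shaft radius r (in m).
Model: a solid circular shaft in torsion, so tau_max = (2·T) / (π·r^3).
Solve for r: r = ((2·T) / (π·tau_max))^(1/3).
Convert to SI units:
  tau_max = 25.07 MPa = 2.507 × 10⁷ Pa
Substitute:
  r = ((2 × 7410) / (π × (2.507 × 10⁷)))^(1/3)
  r = 0.0573 m
Final answer: r = 0.0573 m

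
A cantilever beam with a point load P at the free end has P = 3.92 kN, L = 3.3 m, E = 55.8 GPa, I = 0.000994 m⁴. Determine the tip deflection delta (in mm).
Model: a cantilever beam with a point load P at the free end, so delta = (P·L^3) / (3·E·I).
Convert to SI units:
  P = 3.92 kN = 3920 N
  E = 55.8 GPa = 5.58 × 10¹⁰ Pa
Substitute:
  delta = (3920 × 3.3^3) / (3 × (5.58 × 10¹⁰) × 0.000994)
  delta = 0.0008466 m
Convert: delta = 0.0008466 m = 0.8466 mm
Final answer: delta = 0.8466 mm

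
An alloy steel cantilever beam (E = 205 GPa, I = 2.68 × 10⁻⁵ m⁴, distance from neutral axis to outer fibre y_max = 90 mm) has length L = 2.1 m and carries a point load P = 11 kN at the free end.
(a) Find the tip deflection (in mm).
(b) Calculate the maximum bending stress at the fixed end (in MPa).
(a) Tip deflection of a cantilever with an end point load: δ = P·L^3 / (3·E·I). Convert P = 11 kN = 11000 N, E = 205 GPa = 2.05 × 10¹¹ Pa.
  δ = (11000 × 2.1^3) / (3 × (2.05 × 10¹¹) × (2.68 × 10⁻⁵)) = 0.006181 m = 6.181 mm
(b) Maximum bending moment at the fixed end: M = P·L = 11000 × 2.1 = 23100 N·m. Convert y_max = 90 mm = 0.09 m.
  σ = M·y_max / I = (23100 × 0.09) / (2.68 × 10⁻⁵) = 7.757 × 10⁷ Pa = 77.57 MPa
Final answer: (a) δ = 6.181 mm, (b) σ = 77.57 MPa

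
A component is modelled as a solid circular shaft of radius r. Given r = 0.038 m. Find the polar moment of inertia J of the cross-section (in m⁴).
Model: a solid circular shaft of radius r, so J = (π·r^4) / 2.
Substitute:
  J = (π × 0.038^4) / 2
  J = 3.275 × 10⁻⁶ m⁴
Final answer: J = 3.275 × 10⁻⁶ m⁴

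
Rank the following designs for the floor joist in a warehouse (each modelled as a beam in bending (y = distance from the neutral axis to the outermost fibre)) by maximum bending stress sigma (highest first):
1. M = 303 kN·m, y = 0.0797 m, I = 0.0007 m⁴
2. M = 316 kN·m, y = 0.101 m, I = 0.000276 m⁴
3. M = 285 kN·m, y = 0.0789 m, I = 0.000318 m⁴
Model: a beam in bending (y = distance from the neutral axis to the outermost fibre), so sigma = (M·y) / I (SI units).
  Case 1: sigma = (303000 × 0.0797) / 0.0007 = 3.45 × 10⁷ Pa = 34.5 MPa
  Case 2: sigma = (316000 × 0.101) / 0.000276 = 1.156 × 10⁸ Pa = 115.6 MPa
  Case 3: sigma = (285000 × 0.0789) / 0.000318 = 7.071 × 10⁷ Pa = 70.71 MPa
Ordering: 115.6 MPa (case 2) > 70.71 MPa (case 3) > 34.5 MPa (case 1)
Final answer: 2, 3, 1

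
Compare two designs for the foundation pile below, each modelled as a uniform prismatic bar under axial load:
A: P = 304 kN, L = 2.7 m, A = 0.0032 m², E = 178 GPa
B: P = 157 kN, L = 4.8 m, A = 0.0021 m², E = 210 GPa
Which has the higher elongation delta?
Model: a uniform prismatic bar under axial load, so delta = (P·L) / (A·E) (SI units).
  A: delta = (304000 × 2.7) / (0.0032 × (1.78 × 10¹¹)) = 0.001441 m = 1.441 mm
  B: delta = (157000 × 4.8) / (0.0021 × (2.1 × 10¹¹)) = 0.001709 m = 1.709 mm
1.709 mm > 1.441 mm, so B is larger.
Final answer: B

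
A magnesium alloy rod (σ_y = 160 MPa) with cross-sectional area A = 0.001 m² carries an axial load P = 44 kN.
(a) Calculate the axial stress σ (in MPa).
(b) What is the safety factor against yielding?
(a) Axial stress σ = P/A. Convert P = 44 kN = 44000 N.
  σ = 44000 / 0.001 = 4.4 × 10⁷ Pa = 44 MPa
(b) Safety factor SF = σ_y/σ = 160 / 44 = 3.636
Final answer: (a) σ = 44 MPa, (b) SF = 3.636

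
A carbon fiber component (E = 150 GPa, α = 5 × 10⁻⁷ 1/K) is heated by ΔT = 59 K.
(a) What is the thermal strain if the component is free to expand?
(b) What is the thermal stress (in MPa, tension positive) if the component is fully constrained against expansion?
(a) Free thermal strain ε_th = α·ΔT = (5 × 10⁻⁷) × 59 = 2.95 × 10⁻⁵
(b) Fully constrained, the expansion is suppressed, so σ = -E·α·ΔT. Convert E = 150 GPa = 1.5 × 10¹¹ Pa.
  σ = -(1.5 × 10¹¹) × (5 × 10⁻⁷) × 59 = -4.425 × 10⁶ Pa = -4.425 MPa (compressive)
Final answer: (a) ε_th = 2.95 × 10⁻⁵, (b) σ = -4.425 MPa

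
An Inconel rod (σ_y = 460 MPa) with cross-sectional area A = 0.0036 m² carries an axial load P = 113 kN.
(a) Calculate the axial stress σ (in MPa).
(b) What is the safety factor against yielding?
(a) Axial stress σ = P/A. Convert P = 113 kN = 113000 N.
  σ = 113000 / 0.0036 = 3.139 × 10⁷ Pa = 31.39 MPa
(b) Safety factor SF = σ_y/σ = 460 / 31.39 = 14.65
Final answer: (a) σ = 31.39 MPa, (b) SF = 14.65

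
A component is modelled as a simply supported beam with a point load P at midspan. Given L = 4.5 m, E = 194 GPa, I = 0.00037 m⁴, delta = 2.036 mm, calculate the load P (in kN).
Model: a simply supported beam with a point load P at midspan, so delta = (P·L^3) / (48·E·I).
Solve for P: P = (48·delta·E·I) / L^3.
Convert to SI units:
  E = 194 GPa = 1.94 × 10¹¹ Pa
  delta = 2.036 mm = 0.002036 m
Substitute:
  P = (48 × 0.002036 × (1.94 × 10¹¹) × 0.00037) / 4.5^3
  P = 76980 N
Convert: P = 76980 N = 76.98 kN
Final answer: P = 76.98 kN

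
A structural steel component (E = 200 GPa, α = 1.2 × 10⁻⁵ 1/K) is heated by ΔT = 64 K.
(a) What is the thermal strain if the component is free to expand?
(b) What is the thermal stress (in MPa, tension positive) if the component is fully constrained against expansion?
(a) Free thermal strain ε_th = α·ΔT = (1.2 × 10⁻⁵) × 64 = 0.000768
(b) Fully constrained, the expansion is suppressed, so σ = -E·α·ΔT. Convert E = 200 GPa = 2 × 10¹¹ Pa.
  σ = -(2 × 10¹¹) × (1.2 × 10⁻⁵) × 64 = -1.536 × 10⁸ Pa = -153.6 MPa (compressive)
Final answer: (a) ε_th = 0.000768, (b) σ = -153.6 MPa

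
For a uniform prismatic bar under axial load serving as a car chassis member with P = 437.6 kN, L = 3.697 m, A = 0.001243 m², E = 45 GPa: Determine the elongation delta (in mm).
Model: a uniform prismatic bar under axial load, so delta = (P·L) / (A·E).
Convert to SI units:
  P = 437.6 kN = 437600 N
  E = 45 GPa = 4.5 × 10¹⁰ Pa
Substitute:
  delta = (437600 × 3.697) / (0.001243 × (4.5 × 10¹⁰))
  delta = 0.02892 m
Convert: delta = 0.02892 m = 28.92 mm
Final answer: delta = 28.92 mm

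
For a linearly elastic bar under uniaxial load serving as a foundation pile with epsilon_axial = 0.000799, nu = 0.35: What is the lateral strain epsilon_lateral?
Model: a linearly elastic bar under uniaxial load, so epsilon_lateral = -nu·epsilon_axial.
Substitute:
  epsilon_lateral = -(0.35 × 0.000799)
  epsilon_lateral = -0.0002796
Final answer: epsilon_lateral = -0.0002796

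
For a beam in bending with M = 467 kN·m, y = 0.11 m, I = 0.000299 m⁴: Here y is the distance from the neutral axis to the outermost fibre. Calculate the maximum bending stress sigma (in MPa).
Model: a beam in bending, so sigma = (M·y) / I.
Convert to SI units:
  M = 467 kN·m = 467000 N·m
Substitute:
  sigma = (467000 × 0.11) / 0.000299
  sigma = 1.718 × 10⁸ Pa
Convert: sigma = 1.718 × 10⁸ Pa = 171.8 MPa
Final answer: sigma = 171.8 MPa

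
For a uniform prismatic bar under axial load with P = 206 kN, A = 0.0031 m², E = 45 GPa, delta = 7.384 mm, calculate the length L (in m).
Model: a uniform prismatic bar under axial load, so delta = (P·L) / (A·E).
Solve for L: L = (delta·A·E) / P.
Convert to SI units:
  P = 206 kN = 206000 N
  E = 45 GPa = 4.5 × 10¹⁰ Pa
  delta = 7.384 mm = 0.007384 m
Substitute:
  L = (0.007384 × 0.0031 × (4.5 × 10¹⁰)) / 206000
  L = 5 m
Final answer: L = 5 m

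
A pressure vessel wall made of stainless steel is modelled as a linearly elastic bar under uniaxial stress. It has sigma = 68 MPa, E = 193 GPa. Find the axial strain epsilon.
Model: a linearly elastic bar under uniaxial stress, so epsilon = sigma / E.
Convert to SI units:
  sigma = 68 MPa = 6.8 × 10⁷ Pa
  E = 193 GPa = 1.93 × 10¹¹ Pa
Substitute:
  epsilon = (6.8 × 10⁷) / (1.93 × 10¹¹)
  epsilon = 0.0003523
Final answer: epsilon = 0.0003523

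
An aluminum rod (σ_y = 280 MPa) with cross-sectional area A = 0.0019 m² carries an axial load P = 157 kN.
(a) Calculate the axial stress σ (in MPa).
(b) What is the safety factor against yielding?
(a) Axial stress σ = P/A. Convert P = 157 kN = 157000 N.
  σ = 157000 / 0.0019 = 8.263 × 10⁷ Pa = 82.63 MPa
(b) Safety factor SF = σ_y/σ = 280 / 82.63 = 3.389
Final answer: (a) σ = 82.63 MPa, (b) SF = 3.389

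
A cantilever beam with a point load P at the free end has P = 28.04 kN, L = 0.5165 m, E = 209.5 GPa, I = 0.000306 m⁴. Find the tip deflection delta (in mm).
Model: a cantilever beam with a point load P at the free end, so delta = (P·L^3) / (3·E·I).
Convert to SI units:
  P = 28.04 kN = 28040 N
  E = 209.5 GPa = 2.095 × 10¹¹ Pa
Substitute:
  delta = (28040 × 0.5165^3) / (3 × (2.095 × 10¹¹) × 0.000306)
  delta = 2.009 × 10⁻⁵ m
Convert: delta = 2.009 × 10⁻⁵ m = 0.02009 mm
Final answer: delta = 0.02009 mm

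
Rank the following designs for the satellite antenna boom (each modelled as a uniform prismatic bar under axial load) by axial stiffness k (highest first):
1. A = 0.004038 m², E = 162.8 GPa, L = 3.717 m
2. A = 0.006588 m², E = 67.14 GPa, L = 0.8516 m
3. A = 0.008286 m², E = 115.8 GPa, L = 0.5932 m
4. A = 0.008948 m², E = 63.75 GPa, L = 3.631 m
Model: a uniform prismatic bar under axial load, so k = (A·E) / L (SI units).
  Case 1: k = (0.004038 × (1.628 × 10¹¹)) / 3.717 = 1.769 × 10⁸ N/m = 176.9 MN/m
  Case 2: k = (0.006588 × (6.714 × 10¹⁰)) / 0.8516 = 5.194 × 10⁸ N/m = 519.4 MN/m
  Case 3: k = (0.008286 × (1.158 × 10¹¹)) / 0.5932 = 1.618 × 10⁹ N/m = 1618 MN/m
  Case 4: k = (0.008948 × (6.375 × 10¹⁰)) / 3.631 = 1.571 × 10⁸ N/m = 157.1 MN/m
Ordering: 1618 MN/m (case 3) > 519.4 MN/m (case 2) > 176.9 MN/m (case 1) > 157.1 MN/m (case 4)
Final answer: 3, 2, 1, 4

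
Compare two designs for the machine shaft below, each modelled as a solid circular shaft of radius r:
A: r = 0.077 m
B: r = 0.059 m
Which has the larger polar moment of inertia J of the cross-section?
Model: a solid circular shaft of radius r, so J = (π·r^4) / 2 (SI units).
  A: J = (π × 0.077^4) / 2 = 5.522 × 10⁻⁵ m⁴
  B: J = (π × 0.059^4) / 2 = 1.903 × 10⁻⁵ m⁴
5.522 × 10⁻⁵ m⁴ > 1.903 × 10⁻⁵ m⁴, so A is larger.
Final answer: A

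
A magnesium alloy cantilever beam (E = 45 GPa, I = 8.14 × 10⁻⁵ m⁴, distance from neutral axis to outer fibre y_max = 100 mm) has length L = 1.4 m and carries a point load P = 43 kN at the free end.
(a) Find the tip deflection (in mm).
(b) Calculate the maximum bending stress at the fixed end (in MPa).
(a) Tip deflection of a cantilever with an end point load: δ = P·L^3 / (3·E·I). Convert P = 43 kN = 43000 N, E = 45 GPa = 4.5 × 10¹⁰ Pa.
  δ = (43000 × 1.4^3) / (3 × (4.5 × 10¹⁰) × (8.14 × 10⁻⁵)) = 0.01074 m = 10.74 mm
(b) Maximum bending moment at the fixed end: M = P·L = 43000 × 1.4 = 60200 N·m. Convert y_max = 100 mm = 0.1 m.
  σ = M·y_max / I = (60200 × 0.1) / (8.14 × 10⁻⁵) = 7.396 × 10⁷ Pa = 73.96 MPa
Final answer: (a) δ = 10.74 mm, (b) σ = 73.96 MPa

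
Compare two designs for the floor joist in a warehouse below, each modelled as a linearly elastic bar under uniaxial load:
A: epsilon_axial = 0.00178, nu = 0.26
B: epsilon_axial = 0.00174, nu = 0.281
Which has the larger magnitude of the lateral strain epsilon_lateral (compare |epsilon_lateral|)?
Model: a linearly elastic bar under uniaxial load, so epsilon_lateral = -nu·epsilon_axial (SI units).
  A: epsilon_lateral = -(0.26 × 0.00178) = -0.0004628
  B: epsilon_lateral = -(0.281 × 0.00174) = -0.0004889
|epsilon_lateral|: A = 0.0004628, B = 0.0004889, so B is larger in magnitude.
Final answer: B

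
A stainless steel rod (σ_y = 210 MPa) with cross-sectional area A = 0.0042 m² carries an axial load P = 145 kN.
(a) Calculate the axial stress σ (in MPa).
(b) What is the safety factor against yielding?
(a) Axial stress σ = P/A. Convert P = 145 kN = 145000 N.
  σ = 145000 / 0.0042 = 3.452 × 10⁷ Pa = 34.52 MPa
(b) Safety factor SF = σ_y/σ = 210 / 34.52 = 6.083
Final answer: (a) σ = 34.52 MPa, (b) SF = 6.083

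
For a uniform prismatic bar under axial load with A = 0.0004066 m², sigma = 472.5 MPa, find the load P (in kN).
Model: a uniform prismatic bar under axial load, so sigma = P / A.
Solve for P: P = sigma·A.
Convert to SI units:
  sigma = 472.5 MPa = 4.725 × 10⁸ Pa
Substitute:
  P = (4.725 × 10⁸) × 0.0004066
  P = 192100 N
Convert: P = 192100 N = 192.1 kN
Final answer: P = 192.1 kN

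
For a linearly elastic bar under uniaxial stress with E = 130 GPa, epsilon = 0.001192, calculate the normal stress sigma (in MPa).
Model: a linearly elastic bar under uniaxial stress, so epsilon = sigma / E.
Solve for sigma: sigma = epsilon·E.
Convert to SI units:
  E = 130 GPa = 1.3 × 10¹¹ Pa
Substitute:
  sigma = 0.001192 × (1.3 × 10¹¹)
  sigma = 1.55 × 10⁸ Pa
Convert: sigma = 1.55 × 10⁸ Pa = 155 MPa
Final answer: sigma = 155 MPa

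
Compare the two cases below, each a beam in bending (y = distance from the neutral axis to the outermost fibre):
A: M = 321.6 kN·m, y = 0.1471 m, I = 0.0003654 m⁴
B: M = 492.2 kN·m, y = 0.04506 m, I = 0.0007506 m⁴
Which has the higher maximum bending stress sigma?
Model: a beam in bending (y = distance from the neutral axis to the outermost fibre), so sigma = (M·y) / I (SI units).
  A: sigma = (321600 × 0.1471) / 0.0003654 = 1.295 × 10⁸ Pa = 129.5 MPa
  B: sigma = (492200 × 0.04506) / 0.0007506 = 2.955 × 10⁷ Pa = 29.55 MPa
129.5 MPa > 29.55 MPa, so A is larger.
Final answer: A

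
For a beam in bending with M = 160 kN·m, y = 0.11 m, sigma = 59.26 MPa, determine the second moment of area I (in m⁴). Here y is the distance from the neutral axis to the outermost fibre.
Model: a beam in bending, so sigma = (M·y) / I.
Solve for I: I = (M·y) / sigma.
Convert to SI units:
  M = 160 kN·m = 160000 N·m
  sigma = 59.26 MPa = 5.926 × 10⁷ Pa
Substitute:
  I = (160000 × 0.11) / (5.926 × 10⁷)
  I = 0.000297 m⁴
Final answer: I = 0.000297 m⁴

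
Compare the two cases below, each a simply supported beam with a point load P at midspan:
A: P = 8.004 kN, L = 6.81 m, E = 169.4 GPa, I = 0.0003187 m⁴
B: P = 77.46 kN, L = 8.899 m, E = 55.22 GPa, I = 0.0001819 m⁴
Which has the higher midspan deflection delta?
Model: a simply supported beam with a point load P at midspan, so delta = (P·L^3) / (48·E·I) (SI units).
  A: delta = (8004 × 6.81^3) / (48 × (1.694 × 10¹¹) × 0.0003187) = 0.0009755 m = 0.9755 mm
  B: delta = (77460 × 8.899^3) / (48 × (5.522 × 10¹⁰) × 0.0001819) = 0.1132 m = 113.2 mm
113.2 mm > 0.9755 mm, so B is larger.
Final answer: B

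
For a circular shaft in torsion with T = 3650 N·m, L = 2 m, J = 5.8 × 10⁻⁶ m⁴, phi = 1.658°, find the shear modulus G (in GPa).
Model: a circular shaft in torsion, so phi = (T·L) / (G·J).
Solve for G: G = (T·L) / (phi·J).
Convert to SI units:
  phi = 1.658° = 0.02894 rad
Substitute:
  G = (3650 × 2) / (0.02894 × (5.8 × 10⁻⁶))
  G = 4.349 × 10¹⁰ Pa
Convert: G = 4.349 × 10¹⁰ Pa = 43.49 GPa
Final answer: G = 43.49 GPa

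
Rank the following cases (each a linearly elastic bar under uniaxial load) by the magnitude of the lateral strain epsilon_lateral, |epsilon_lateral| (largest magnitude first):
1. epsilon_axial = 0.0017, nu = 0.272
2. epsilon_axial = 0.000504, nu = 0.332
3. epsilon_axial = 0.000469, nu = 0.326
Model: a linearly elastic bar under uniaxial load, so epsilon_lateral = -nu·epsilon_axial (SI units).
  Case 1: epsilon_lateral = -(0.272 × 0.0017) = -0.0004624
  Case 2: epsilon_lateral = -(0.332 × 0.000504) = -0.0001673
  Case 3: epsilon_lateral = -(0.326 × 0.000469) = -0.0001529
Ordering by |epsilon_lateral|: 0.0004624 (case 1) > 0.0001673 (case 2) > 0.0001529 (case 3)
Final answer: 1, 2, 3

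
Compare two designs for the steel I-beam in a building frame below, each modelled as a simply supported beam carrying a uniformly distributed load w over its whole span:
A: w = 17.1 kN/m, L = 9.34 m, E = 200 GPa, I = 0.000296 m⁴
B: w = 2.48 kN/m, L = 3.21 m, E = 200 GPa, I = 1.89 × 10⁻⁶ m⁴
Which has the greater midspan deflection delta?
Model: a simply supported beam carrying a uniformly distributed load w over its whole span, so delta = (5·w·L^4) / (384·E·I) (SI units).
  A: delta = (5 × 17100 × 9.34^4) / (384 × (2 × 10¹¹) × 0.000296) = 0.02862 m = 28.62 mm
  B: delta = (5 × 2480 × 3.21^4) / (384 × (2 × 10¹¹) × (1.89 × 10⁻⁶)) = 0.00907 m = 9.07 mm
28.62 mm > 9.07 mm, so A is larger.
Final answer: A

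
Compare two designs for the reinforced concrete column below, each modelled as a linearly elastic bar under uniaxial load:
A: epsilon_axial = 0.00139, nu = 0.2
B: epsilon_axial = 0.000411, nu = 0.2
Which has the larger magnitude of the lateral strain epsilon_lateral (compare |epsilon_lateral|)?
Model: a linearly elastic bar under uniaxial load, so epsilon_lateral = -nu·epsilon_axial (SI units).
  A: epsilon_lateral = -(0.2 × 0.00139) = -0.000278
  B: epsilon_lateral = -(0.2 × 0.000411) = -8.22 × 10⁻⁵
|epsilon_lateral|: A = 0.000278, B = 8.22 × 10⁻⁵, so A is larger in magnitude.
Final answer: A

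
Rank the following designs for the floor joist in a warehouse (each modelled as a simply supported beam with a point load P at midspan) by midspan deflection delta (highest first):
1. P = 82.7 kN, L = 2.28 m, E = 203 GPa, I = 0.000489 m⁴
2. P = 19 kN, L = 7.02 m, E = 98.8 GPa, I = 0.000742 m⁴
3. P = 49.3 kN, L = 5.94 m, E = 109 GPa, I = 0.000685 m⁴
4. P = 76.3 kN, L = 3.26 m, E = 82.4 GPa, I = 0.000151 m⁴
Model: a simply supported beam with a point load P at midspan, so delta = (P·L^3) / (48·E·I) (SI units).
  Case 1: delta = (82700 × 2.28^3) / (48 × (2.03 × 10¹¹) × 0.000489) = 0.0002057 m = 0.2057 mm
  Case 2: delta = (19000 × 7.02^3) / (48 × (9.88 × 10¹⁰) × 0.000742) = 0.001868 m = 1.868 mm
  Case 3: delta = (49300 × 5.94^3) / (48 × (1.09 × 10¹¹) × 0.000685) = 0.002883 m = 2.883 mm
  Case 4: delta = (76300 × 3.26^3) / (48 × (8.24 × 10¹⁰) × 0.000151) = 0.004426 m = 4.426 mm
Ordering: 4.426 mm (case 4) > 2.883 mm (case 3) > 1.868 mm (case 2) > 0.2057 mm (case 1)
Final answer: 4, 3, 2, 1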